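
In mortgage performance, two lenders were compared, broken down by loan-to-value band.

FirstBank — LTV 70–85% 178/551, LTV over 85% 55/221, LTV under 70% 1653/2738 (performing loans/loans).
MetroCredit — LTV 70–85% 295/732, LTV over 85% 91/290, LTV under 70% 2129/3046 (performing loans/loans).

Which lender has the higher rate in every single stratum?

LTV 70–85%: FirstBank 178/551 = 32.3%, MetroCredit 295/732 = 40.3% → MetroCredit
LTV over 85%: FirstBank 55/221 = 24.9%, MetroCredit 91/290 = 31.4% → MetroCredit
LTV under 70%: FirstBank 1653/2738 = 60.4%, MetroCredit 2129/3046 = 69.9% → MetroCredit
MetroCredit has the higher rate in all 3 groups.

MetroCredit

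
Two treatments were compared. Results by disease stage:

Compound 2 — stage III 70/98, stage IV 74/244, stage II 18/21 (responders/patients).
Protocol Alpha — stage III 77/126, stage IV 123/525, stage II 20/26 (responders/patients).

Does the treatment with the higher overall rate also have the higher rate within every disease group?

Stage III: Compound 2 70/98 = 71.4%, Protocol Alpha 77/126 = 61.1% → Compound 2
Stage IV: Compound 2 74/244 = 30.3%, Protocol Alpha 123/525 = 23.4% → Compound 2
Stage II: Compound 2 18/21 = 85.7%, Protocol Alpha 20/26 = 76.9% → Compound 2
Overall: Compound 2 162/363 = 44.6%, Protocol Alpha 220/677 = 32.5% → Compound 2
Compound 2 wins overall and in every disease group — no reversal.

Yes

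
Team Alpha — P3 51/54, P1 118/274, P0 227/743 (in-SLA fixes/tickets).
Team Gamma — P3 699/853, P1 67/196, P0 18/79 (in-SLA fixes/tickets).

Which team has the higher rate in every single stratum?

P3: Team Alpha 51/54 = 94.4%, Team Gamma 699/853 = 81.9% → Team Alpha
P1: Team Alpha 118/274 = 43.1%, Team Gamma 67/196 = 34.2% → Team Alpha
P0: Team Alpha 227/743 = 30.6%, Team Gamma 18/79 = 22.8% → Team Alpha
Team Alpha has the higher rate in all 3 groups.

Team Alpha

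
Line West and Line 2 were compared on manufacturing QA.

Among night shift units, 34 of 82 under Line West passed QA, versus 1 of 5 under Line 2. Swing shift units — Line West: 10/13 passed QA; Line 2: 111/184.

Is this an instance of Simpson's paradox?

Night shift: Line West 34/82 = 41.5%, Line 2 1/5 = 20.0% → Line West
Swing shift: Line West 10/13 = 76.9%, Line 2 111/184 = 60.3% → Line West
Overall: Line West 44/95 = 46.3%, Line 2 112/189 = 59.3% → Line 2
Line West wins each shift group but Line 2 wins overall — the comparison reverses. Line West's units skew toward night shift, which has a lower base rate.

Yes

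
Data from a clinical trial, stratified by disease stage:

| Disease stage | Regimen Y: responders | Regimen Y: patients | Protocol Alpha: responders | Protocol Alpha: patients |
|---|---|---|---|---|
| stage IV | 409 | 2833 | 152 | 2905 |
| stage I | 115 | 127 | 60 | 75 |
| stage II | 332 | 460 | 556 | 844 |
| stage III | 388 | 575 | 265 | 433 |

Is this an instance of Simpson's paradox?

Stage IV: Regimen Y 409/2833 = 14.4%, Protocol Alpha 152/2905 = 5.2% → Regimen Y
Stage I: Regimen Y 115/127 = 90.6%, Protocol Alpha 60/75 = 80.0% → Regimen Y
Stage II: Regimen Y 332/460 = 72.2%, Protocol Alpha 556/844 = 65.9% → Regimen Y
Stage III: Regimen Y 388/575 = 67.5%, Protocol Alpha 265/433 = 61.2% → Regimen Y
Overall: Regimen Y 1244/3995 = 31.1%, Protocol Alpha 1033/4257 = 24.3% → Regimen Y
Regimen Y wins overall and in every disease group — no reversal.

No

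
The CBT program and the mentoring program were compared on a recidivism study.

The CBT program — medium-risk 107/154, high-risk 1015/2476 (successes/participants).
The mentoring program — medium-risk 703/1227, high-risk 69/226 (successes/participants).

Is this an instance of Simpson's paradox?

Medium-risk: the CBT program 107/154 = 69.5%, the mentoring program 703/1227 = 57.3% → the CBT program
High-risk: the CBT program 1015/2476 = 41.0%, the mentoring program 69/226 = 30.5% → the CBT program
Overall: the CBT program 1122/2630 = 42.7%, the mentoring program 772/1453 = 53.1% → the mentoring program
The CBT program wins each risk group but the mentoring program wins overall — the comparison reverses. The CBT program's participants skew toward high-risk, which has a lower base rate.

Yes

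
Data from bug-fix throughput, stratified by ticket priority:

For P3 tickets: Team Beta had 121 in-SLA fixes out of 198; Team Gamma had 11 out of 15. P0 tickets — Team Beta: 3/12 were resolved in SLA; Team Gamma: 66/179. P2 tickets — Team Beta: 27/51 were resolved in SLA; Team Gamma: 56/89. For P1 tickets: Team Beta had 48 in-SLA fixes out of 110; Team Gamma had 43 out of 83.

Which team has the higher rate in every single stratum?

Team Gamma

P3: Team Beta 121/198 = 61.1%, Team Gamma 11/15 = 73.3% → Team Gamma
P0: Team Beta 3/12 = 25.0%, Team Gamma 66/179 = 36.9% → Team Gamma
P2: Team Beta 27/51 = 52.9%, Team Gamma 56/89 = 62.9% → Team Gamma
P1: Team Beta 48/110 = 43.6%, Team Gamma 43/83 = 51.8% → Team Gamma
Team Gamma has the higher rate in all 4 groups.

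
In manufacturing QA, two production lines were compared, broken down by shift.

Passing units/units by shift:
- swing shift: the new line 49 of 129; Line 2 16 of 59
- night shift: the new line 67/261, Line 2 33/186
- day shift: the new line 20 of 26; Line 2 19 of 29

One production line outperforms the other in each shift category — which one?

the new line

Swing shift: the new line 49/129 = 38.0%, Line 2 16/59 = 27.1% → the new line
Night shift: the new line 67/261 = 25.7%, Line 2 33/186 = 17.7% → the new line
Day shift: the new line 20/26 = 76.9%, Line 2 19/29 = 65.5% → the new line
The new line has the higher rate in all 3 groups.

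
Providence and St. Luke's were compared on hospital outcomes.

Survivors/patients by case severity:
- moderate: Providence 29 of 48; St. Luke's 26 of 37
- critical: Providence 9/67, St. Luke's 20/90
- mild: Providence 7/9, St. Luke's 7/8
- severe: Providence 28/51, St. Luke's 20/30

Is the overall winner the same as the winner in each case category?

Yes

Moderate: Providence 29/48 = 60.4%, St. Luke's 26/37 = 70.3% → St. Luke's
Critical: Providence 9/67 = 13.4%, St. Luke's 20/90 = 22.2% → St. Luke's
Mild: Providence 7/9 = 77.8%, St. Luke's 7/8 = 87.5% → St. Luke's
Severe: Providence 28/51 = 54.9%, St. Luke's 20/30 = 66.7% → St. Luke's
Overall: Providence 73/175 = 41.7%, St. Luke's 73/165 = 44.2% → St. Luke's
St. Luke's wins overall and in every case group — no reversal.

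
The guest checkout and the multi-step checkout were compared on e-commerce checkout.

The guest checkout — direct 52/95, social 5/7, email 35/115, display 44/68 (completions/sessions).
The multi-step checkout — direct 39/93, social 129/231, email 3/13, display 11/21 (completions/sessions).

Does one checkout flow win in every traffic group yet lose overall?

Yes

Direct: the guest checkout 52/95 = 54.7%, the multi-step checkout 39/93 = 41.9% → the guest checkout
Social: the guest checkout 5/7 = 71.4%, the multi-step checkout 129/231 = 55.8% → the guest checkout
Email: the guest checkout 35/115 = 30.4%, the multi-step checkout 3/13 = 23.1% → the guest checkout
Display: the guest checkout 44/68 = 64.7%, the multi-step checkout 11/21 = 52.4% → the guest checkout
Overall: the guest checkout 136/285 = 47.7%, the multi-step checkout 182/358 = 50.8% → the multi-step checkout
The guest checkout wins each traffic group but the multi-step checkout wins overall — the comparison reverses. The guest checkout's sessions skew toward email, which has a lower base rate.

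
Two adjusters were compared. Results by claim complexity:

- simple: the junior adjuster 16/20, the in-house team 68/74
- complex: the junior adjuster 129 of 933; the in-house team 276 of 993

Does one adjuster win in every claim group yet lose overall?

No

Simple: the junior adjuster 16/20 = 80.0%, the in-house team 68/74 = 91.9% → the in-house team
Complex: the junior adjuster 129/933 = 13.8%, the in-house team 276/993 = 27.8% → the in-house team
Overall: the junior adjuster 145/953 = 15.2%, the in-house team 344/1067 = 32.2% → the in-house team
The in-house team wins overall and in every claim group — no reversal.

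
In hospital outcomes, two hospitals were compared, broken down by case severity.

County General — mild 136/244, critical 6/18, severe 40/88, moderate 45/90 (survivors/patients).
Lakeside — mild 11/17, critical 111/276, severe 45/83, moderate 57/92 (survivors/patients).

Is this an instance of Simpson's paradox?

Mild: County General 136/244 = 55.7%, Lakeside 11/17 = 64.7% → Lakeside
Critical: County General 6/18 = 33.3%, Lakeside 111/276 = 40.2% → Lakeside
Severe: County General 40/88 = 45.5%, Lakeside 45/83 = 54.2% → Lakeside
Moderate: County General 45/90 = 50.0%, Lakeside 57/92 = 62.0% → Lakeside
Overall: County General 227/440 = 51.6%, Lakeside 224/468 = 47.9% → County General
Lakeside wins each case group but County General wins overall — the comparison reverses. Lakeside's patients skew toward critical, which has a lower base rate.

Yes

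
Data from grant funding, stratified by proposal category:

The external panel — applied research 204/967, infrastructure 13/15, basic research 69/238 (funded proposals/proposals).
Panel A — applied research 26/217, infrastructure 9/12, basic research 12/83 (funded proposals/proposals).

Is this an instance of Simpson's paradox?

Applied research: the external panel 204/967 = 21.1%, Panel A 26/217 = 12.0% → the external panel
Infrastructure: the external panel 13/15 = 86.7%, Panel A 9/12 = 75.0% → the external panel
Basic research: the external panel 69/238 = 29.0%, Panel A 12/83 = 14.5% → the external panel
Overall: the external panel 286/1220 = 23.4%, Panel A 47/312 = 15.1% → the external panel
The external panel wins overall and in every proposal group — no reversal.

No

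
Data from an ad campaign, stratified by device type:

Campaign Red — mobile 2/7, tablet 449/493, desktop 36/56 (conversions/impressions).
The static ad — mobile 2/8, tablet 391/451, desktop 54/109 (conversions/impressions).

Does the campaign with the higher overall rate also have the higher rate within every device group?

Mobile: Campaign Red 2/7 = 28.6%, the static ad 2/8 = 25.0% → Campaign Red
Tablet: Campaign Red 449/493 = 91.1%, the static ad 391/451 = 86.7% → Campaign Red
Desktop: Campaign Red 36/56 = 64.3%, the static ad 54/109 = 49.5% → Campaign Red
Overall: Campaign Red 487/556 = 87.6%, the static ad 447/568 = 78.7% → Campaign Red
Campaign Red wins overall and in every device group — no reversal.

Yes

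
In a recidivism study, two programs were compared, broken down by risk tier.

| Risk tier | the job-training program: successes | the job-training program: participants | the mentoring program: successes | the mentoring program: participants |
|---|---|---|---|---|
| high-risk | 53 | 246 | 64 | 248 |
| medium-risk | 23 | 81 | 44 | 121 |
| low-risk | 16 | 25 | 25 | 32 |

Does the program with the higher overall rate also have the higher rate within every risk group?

Yes

High-risk: the job-training program 53/246 = 21.5%, the mentoring program 64/248 = 25.8% → the mentoring program
Medium-risk: the job-training program 23/81 = 28.4%, the mentoring program 44/121 = 36.4% → the mentoring program
Low-risk: the job-training program 16/25 = 64.0%, the mentoring program 25/32 = 78.1% → the mentoring program
Overall: the job-training program 92/352 = 26.1%, the mentoring program 133/401 = 33.2% → the mentoring program
The mentoring program wins overall and in every risk group — no reversal.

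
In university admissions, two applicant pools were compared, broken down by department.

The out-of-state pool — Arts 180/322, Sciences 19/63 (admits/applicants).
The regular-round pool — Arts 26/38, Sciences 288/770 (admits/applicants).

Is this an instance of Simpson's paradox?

Arts: the out-of-state pool 180/322 = 55.9%, the regular-round pool 26/38 = 68.4% → the regular-round pool
Sciences: the out-of-state pool 19/63 = 30.2%, the regular-round pool 288/770 = 37.4% → the regular-round pool
Overall: the out-of-state pool 199/385 = 51.7%, the regular-round pool 314/808 = 38.9% → the out-of-state pool
The regular-round pool wins each department group but the out-of-state pool wins overall — the comparison reverses. The regular-round pool's applicants skew toward Sciences, which has a lower base rate.

Yes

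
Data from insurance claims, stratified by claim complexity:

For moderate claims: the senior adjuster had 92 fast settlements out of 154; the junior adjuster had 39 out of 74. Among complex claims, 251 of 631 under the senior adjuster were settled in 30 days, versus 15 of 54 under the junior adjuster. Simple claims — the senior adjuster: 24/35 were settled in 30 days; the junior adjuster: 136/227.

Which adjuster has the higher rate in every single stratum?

Moderate: the senior adjuster 92/154 = 59.7%, the junior adjuster 39/74 = 52.7% → the senior adjuster
Complex: the senior adjuster 251/631 = 39.8%, the junior adjuster 15/54 = 27.8% → the senior adjuster
Simple: the senior adjuster 24/35 = 68.6%, the junior adjuster 136/227 = 59.9% → the senior adjuster
The senior adjuster has the higher rate in all 3 groups.

the senior adjuster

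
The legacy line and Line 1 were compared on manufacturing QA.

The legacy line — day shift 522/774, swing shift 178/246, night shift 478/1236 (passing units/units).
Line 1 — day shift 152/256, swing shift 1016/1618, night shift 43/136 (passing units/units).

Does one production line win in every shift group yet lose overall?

Day shift: the legacy line 522/774 = 67.4%, Line 1 152/256 = 59.4% → the legacy line
Swing shift: the legacy line 178/246 = 72.4%, Line 1 1016/1618 = 62.8% → the legacy line
Night shift: the legacy line 478/1236 = 38.7%, Line 1 43/136 = 31.6% → the legacy line
Overall: the legacy line 1178/2256 = 52.2%, Line 1 1211/2010 = 60.2% → Line 1
The legacy line wins each shift group but Line 1 wins overall — the comparison reverses. The legacy line's units skew toward night shift, which has a lower base rate.

Yes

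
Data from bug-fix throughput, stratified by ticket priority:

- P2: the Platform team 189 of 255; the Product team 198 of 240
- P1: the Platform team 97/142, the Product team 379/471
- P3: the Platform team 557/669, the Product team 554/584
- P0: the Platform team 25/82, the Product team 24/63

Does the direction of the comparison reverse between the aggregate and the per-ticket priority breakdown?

No

P2: the Platform team 189/255 = 74.1%, the Product team 198/240 = 82.5% → the Product team
P1: the Platform team 97/142 = 68.3%, the Product team 379/471 = 80.5% → the Product team
P3: the Platform team 557/669 = 83.3%, the Product team 554/584 = 94.9% → the Product team
P0: the Platform team 25/82 = 30.5%, the Product team 24/63 = 38.1% → the Product team
Overall: the Platform team 868/1148 = 75.6%, the Product team 1155/1358 = 85.1% → the Product team
The Product team wins overall and in every ticket group — no reversal.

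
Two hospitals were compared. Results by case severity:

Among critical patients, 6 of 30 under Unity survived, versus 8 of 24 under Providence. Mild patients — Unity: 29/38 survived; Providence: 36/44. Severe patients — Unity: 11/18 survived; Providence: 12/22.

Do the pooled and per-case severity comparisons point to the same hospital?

No

Critical: Unity 6/30 = 20.0%, Providence 8/24 = 33.3% → Providence
Mild: Unity 29/38 = 76.3%, Providence 36/44 = 81.8% → Providence
Severe: Unity 11/18 = 61.1%, Providence 12/22 = 54.5% → Unity
Overall: Unity 46/86 = 53.5%, Providence 56/90 = 62.2% → Providence
Neither sweeps: Unity wins 1 of 3 groups, Providence wins 2. Providence wins overall but not every group — no Simpson reversal.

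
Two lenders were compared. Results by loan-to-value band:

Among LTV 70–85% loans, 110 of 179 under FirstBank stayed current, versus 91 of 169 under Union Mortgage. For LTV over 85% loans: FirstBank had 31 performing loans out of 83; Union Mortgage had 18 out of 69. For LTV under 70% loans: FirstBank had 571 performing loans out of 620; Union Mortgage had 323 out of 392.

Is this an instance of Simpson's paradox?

LTV 70–85%: FirstBank 110/179 = 61.5%, Union Mortgage 91/169 = 53.8% → FirstBank
LTV over 85%: FirstBank 31/83 = 37.3%, Union Mortgage 18/69 = 26.1% → FirstBank
LTV under 70%: FirstBank 571/620 = 92.1%, Union Mortgage 323/392 = 82.4% → FirstBank
Overall: FirstBank 712/882 = 80.7%, Union Mortgage 432/630 = 68.6% → FirstBank
FirstBank wins overall and in every loan-to-value group — no reversal.

No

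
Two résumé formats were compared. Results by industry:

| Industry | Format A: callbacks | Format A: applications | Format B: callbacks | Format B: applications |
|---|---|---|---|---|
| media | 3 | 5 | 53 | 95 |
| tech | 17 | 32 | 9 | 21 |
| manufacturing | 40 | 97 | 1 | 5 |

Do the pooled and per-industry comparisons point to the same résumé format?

Media: Format A 3/5 = 60.0%, Format B 53/95 = 55.8% → Format A
Tech: Format A 17/32 = 53.1%, Format B 9/21 = 42.9% → Format A
Manufacturing: Format A 40/97 = 41.2%, Format B 1/5 = 20.0% → Format A
Overall: Format A 60/134 = 44.8%, Format B 63/121 = 52.1% → Format B
Format A wins each industry group but Format B wins overall — the comparison reverses. Format A's applications skew toward manufacturing, which has a lower base rate.

No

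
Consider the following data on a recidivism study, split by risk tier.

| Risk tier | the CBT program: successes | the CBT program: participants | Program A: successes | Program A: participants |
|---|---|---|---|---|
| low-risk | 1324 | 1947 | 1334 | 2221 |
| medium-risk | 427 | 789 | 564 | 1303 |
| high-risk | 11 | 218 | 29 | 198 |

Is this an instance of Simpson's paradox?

No

Low-risk: the CBT program 1324/1947 = 68.0%, Program A 1334/2221 = 60.1% → the CBT program
Medium-risk: the CBT program 427/789 = 54.1%, Program A 564/1303 = 43.3% → the CBT program
High-risk: the CBT program 11/218 = 5.0%, Program A 29/198 = 14.6% → Program A
Overall: the CBT program 1762/2954 = 59.6%, Program A 1927/3722 = 51.8% → the CBT program
Neither sweeps: the CBT program wins 2 of 3 groups, Program A wins 1. The CBT program wins overall but not every group — no Simpson reversal.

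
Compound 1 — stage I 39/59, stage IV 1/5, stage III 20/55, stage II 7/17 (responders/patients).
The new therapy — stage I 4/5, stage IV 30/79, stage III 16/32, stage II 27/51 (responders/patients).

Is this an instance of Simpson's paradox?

Stage I: Compound 1 39/59 = 66.1%, the new therapy 4/5 = 80.0% → the new therapy
Stage IV: Compound 1 1/5 = 20.0%, the new therapy 30/79 = 38.0% → the new therapy
Stage III: Compound 1 20/55 = 36.4%, the new therapy 16/32 = 50.0% → the new therapy
Stage II: Compound 1 7/17 = 41.2%, the new therapy 27/51 = 52.9% → the new therapy
Overall: Compound 1 67/136 = 49.3%, the new therapy 77/167 = 46.1% → Compound 1
The new therapy wins each disease group but Compound 1 wins overall — the comparison reverses. The new therapy's patients skew toward stage IV, which has a lower base rate.

Yes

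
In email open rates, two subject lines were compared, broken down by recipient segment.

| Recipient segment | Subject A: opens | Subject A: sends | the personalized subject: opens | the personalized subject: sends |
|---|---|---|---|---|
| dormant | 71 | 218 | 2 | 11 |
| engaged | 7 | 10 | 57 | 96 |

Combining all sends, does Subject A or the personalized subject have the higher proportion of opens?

Dormant: Subject A 71/218 = 32.6%, the personalized subject 2/11 = 18.2% → Subject A
Engaged: Subject A 7/10 = 70.0%, the personalized subject 57/96 = 59.4% → Subject A
Overall: Subject A 78/228 = 34.2%, the personalized subject 59/107 = 55.1% → the personalized subject
(Subject A wins every recipient group but the personalized subject wins overall — Subject A's sends skew toward the low-rate dormant group.)

the personalized subject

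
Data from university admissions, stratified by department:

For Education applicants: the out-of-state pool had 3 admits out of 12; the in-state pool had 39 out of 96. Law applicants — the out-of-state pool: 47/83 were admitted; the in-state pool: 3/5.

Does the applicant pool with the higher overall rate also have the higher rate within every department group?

No

Education: the out-of-state pool 3/12 = 25.0%, the in-state pool 39/96 = 40.6% → the in-state pool
Law: the out-of-state pool 47/83 = 56.6%, the in-state pool 3/5 = 60.0% → the in-state pool
Overall: the out-of-state pool 50/95 = 52.6%, the in-state pool 42/101 = 41.6% → the out-of-state pool
The in-state pool wins each department group but the out-of-state pool wins overall — the comparison reverses. The in-state pool's applicants skew toward Education, which has a lower base rate.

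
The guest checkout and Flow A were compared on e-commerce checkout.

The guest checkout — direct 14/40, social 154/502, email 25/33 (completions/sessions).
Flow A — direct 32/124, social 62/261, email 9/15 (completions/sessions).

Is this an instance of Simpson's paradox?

Direct: the guest checkout 14/40 = 35.0%, Flow A 32/124 = 25.8% → the guest checkout
Social: the guest checkout 154/502 = 30.7%, Flow A 62/261 = 23.8% → the guest checkout
Email: the guest checkout 25/33 = 75.8%, Flow A 9/15 = 60.0% → the guest checkout
Overall: the guest checkout 193/575 = 33.6%, Flow A 103/400 = 25.8% → the guest checkout
The guest checkout wins overall and in every traffic group — no reversal.

No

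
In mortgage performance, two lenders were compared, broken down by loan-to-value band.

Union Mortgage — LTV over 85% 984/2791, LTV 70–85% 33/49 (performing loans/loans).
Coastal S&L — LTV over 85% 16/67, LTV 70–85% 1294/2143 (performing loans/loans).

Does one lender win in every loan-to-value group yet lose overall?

LTV over 85%: Union Mortgage 984/2791 = 35.3%, Coastal S&L 16/67 = 23.9% → Union Mortgage
LTV 70–85%: Union Mortgage 33/49 = 67.3%, Coastal S&L 1294/2143 = 60.4% → Union Mortgage
Overall: Union Mortgage 1017/2840 = 35.8%, Coastal S&L 1310/2210 = 59.3% → Coastal S&L
Union Mortgage wins each loan-to-value group but Coastal S&L wins overall — the comparison reverses. Union Mortgage's loans skew toward LTV over 85%, which has a lower base rate.

Yes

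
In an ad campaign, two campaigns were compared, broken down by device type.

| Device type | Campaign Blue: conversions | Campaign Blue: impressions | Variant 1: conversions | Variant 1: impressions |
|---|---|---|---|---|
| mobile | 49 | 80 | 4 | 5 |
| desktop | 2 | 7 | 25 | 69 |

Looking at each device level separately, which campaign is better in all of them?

Variant 1

Mobile: Campaign Blue 49/80 = 61.2%, Variant 1 4/5 = 80.0% → Variant 1
Desktop: Campaign Blue 2/7 = 28.6%, Variant 1 25/69 = 36.2% → Variant 1
Variant 1 has the higher rate in both groups.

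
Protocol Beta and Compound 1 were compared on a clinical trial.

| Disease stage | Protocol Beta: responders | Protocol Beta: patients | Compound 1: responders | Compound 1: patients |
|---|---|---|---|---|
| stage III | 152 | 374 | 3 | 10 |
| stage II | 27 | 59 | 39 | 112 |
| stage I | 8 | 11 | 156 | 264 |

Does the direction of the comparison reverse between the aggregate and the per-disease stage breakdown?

Stage III: Protocol Beta 152/374 = 40.6%, Compound 1 3/10 = 30.0% → Protocol Beta
Stage II: Protocol Beta 27/59 = 45.8%, Compound 1 39/112 = 34.8% → Protocol Beta
Stage I: Protocol Beta 8/11 = 72.7%, Compound 1 156/264 = 59.1% → Protocol Beta
Overall: Protocol Beta 187/444 = 42.1%, Compound 1 198/386 = 51.3% → Compound 1
Protocol Beta wins each disease group but Compound 1 wins overall — the comparison reverses. Protocol Beta's patients skew toward stage III, which has a lower base rate.

Yes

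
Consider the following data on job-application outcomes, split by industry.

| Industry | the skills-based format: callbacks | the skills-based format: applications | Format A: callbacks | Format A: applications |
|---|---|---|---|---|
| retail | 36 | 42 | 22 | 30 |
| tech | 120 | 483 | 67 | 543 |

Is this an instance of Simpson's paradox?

No

Retail: the skills-based format 36/42 = 85.7%, Format A 22/30 = 73.3% → the skills-based format
Tech: the skills-based format 120/483 = 24.8%, Format A 67/543 = 12.3% → the skills-based format
Overall: the skills-based format 156/525 = 29.7%, Format A 89/573 = 15.5% → the skills-based format
The skills-based format wins overall and in every industry group — no reversal.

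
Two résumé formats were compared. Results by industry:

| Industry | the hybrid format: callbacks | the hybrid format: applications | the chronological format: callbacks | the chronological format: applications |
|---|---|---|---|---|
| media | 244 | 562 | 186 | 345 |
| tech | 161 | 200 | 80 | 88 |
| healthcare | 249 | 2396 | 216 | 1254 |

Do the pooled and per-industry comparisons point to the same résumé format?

Media: the hybrid format 244/562 = 43.4%, the chronological format 186/345 = 53.9% → the chronological format
Tech: the hybrid format 161/200 = 80.5%, the chronological format 80/88 = 90.9% → the chronological format
Healthcare: the hybrid format 249/2396 = 10.4%, the chronological format 216/1254 = 17.2% → the chronological format
Overall: the hybrid format 654/3158 = 20.7%, the chronological format 482/1687 = 28.6% → the chronological format
The chronological format wins overall and in every industry group — no reversal.

Yes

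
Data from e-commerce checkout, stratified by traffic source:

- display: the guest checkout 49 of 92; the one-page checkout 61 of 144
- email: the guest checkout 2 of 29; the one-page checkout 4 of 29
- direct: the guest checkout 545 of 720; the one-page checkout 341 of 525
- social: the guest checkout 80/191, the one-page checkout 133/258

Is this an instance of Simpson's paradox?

No

Display: the guest checkout 49/92 = 53.3%, the one-page checkout 61/144 = 42.4% → the guest checkout
Email: the guest checkout 2/29 = 6.9%, the one-page checkout 4/29 = 13.8% → the one-page checkout
Direct: the guest checkout 545/720 = 75.7%, the one-page checkout 341/525 = 65.0% → the guest checkout
Social: the guest checkout 80/191 = 41.9%, the one-page checkout 133/258 = 51.6% → the one-page checkout
Overall: the guest checkout 676/1032 = 65.5%, the one-page checkout 539/956 = 56.4% → the guest checkout
Neither sweeps: the guest checkout wins 2 of 4 groups, the one-page checkout wins 2. The guest checkout wins overall but not every group — no Simpson reversal.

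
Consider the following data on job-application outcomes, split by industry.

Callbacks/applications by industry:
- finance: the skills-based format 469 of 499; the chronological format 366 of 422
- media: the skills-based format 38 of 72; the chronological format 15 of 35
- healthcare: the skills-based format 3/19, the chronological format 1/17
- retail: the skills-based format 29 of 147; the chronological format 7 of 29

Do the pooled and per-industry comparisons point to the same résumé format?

No

Finance: the skills-based format 469/499 = 94.0%, the chronological format 366/422 = 86.7% → the skills-based format
Media: the skills-based format 38/72 = 52.8%, the chronological format 15/35 = 42.9% → the skills-based format
Healthcare: the skills-based format 3/19 = 15.8%, the chronological format 1/17 = 5.9% → the skills-based format
Retail: the skills-based format 29/147 = 19.7%, the chronological format 7/29 = 24.1% → the chronological format
Overall: the skills-based format 539/737 = 73.1%, the chronological format 389/503 = 77.3% → the chronological format
Neither sweeps: the skills-based format wins 3 of 4 groups, the chronological format wins 1. The chronological format wins overall but not every group — no Simpson reversal.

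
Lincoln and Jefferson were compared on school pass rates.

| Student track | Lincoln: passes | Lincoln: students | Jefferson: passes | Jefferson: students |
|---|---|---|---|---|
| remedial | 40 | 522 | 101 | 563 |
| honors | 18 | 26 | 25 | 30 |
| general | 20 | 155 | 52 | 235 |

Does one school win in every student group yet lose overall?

No

Remedial: Lincoln 40/522 = 7.7%, Jefferson 101/563 = 17.9% → Jefferson
Honors: Lincoln 18/26 = 69.2%, Jefferson 25/30 = 83.3% → Jefferson
General: Lincoln 20/155 = 12.9%, Jefferson 52/235 = 22.1% → Jefferson
Overall: Lincoln 78/703 = 11.1%, Jefferson 178/828 = 21.5% → Jefferson
Jefferson wins overall and in every student group — no reversal.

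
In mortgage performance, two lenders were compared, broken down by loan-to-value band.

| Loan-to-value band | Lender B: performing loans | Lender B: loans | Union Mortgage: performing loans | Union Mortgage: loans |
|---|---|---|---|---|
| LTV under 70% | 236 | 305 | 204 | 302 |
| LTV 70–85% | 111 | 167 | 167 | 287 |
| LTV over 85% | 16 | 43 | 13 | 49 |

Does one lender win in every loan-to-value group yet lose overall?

No

LTV under 70%: Lender B 236/305 = 77.4%, Union Mortgage 204/302 = 67.5% → Lender B
LTV 70–85%: Lender B 111/167 = 66.5%, Union Mortgage 167/287 = 58.2% → Lender B
LTV over 85%: Lender B 16/43 = 37.2%, Union Mortgage 13/49 = 26.5% → Lender B
Overall: Lender B 363/515 = 70.5%, Union Mortgage 384/638 = 60.2% → Lender B
Lender B wins overall and in every loan-to-value group — no reversal.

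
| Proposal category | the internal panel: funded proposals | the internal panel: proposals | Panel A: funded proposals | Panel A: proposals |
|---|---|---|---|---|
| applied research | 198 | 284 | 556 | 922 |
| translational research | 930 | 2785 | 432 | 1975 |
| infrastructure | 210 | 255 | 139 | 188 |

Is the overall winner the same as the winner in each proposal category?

Applied research: the internal panel 198/284 = 69.7%, Panel A 556/922 = 60.3% → the internal panel
Translational research: the internal panel 930/2785 = 33.4%, Panel A 432/1975 = 21.9% → the internal panel
Infrastructure: the internal panel 210/255 = 82.4%, Panel A 139/188 = 73.9% → the internal panel
Overall: the internal panel 1338/3324 = 40.3%, Panel A 1127/3085 = 36.5% → the internal panel
The internal panel wins overall and in every proposal group — no reversal.

Yes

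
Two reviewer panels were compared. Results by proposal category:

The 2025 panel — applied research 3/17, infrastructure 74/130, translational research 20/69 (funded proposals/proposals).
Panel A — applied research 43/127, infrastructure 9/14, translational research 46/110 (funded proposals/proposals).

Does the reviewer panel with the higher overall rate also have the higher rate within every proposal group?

Applied research: the 2025 panel 3/17 = 17.6%, Panel A 43/127 = 33.9% → Panel A
Infrastructure: the 2025 panel 74/130 = 56.9%, Panel A 9/14 = 64.3% → Panel A
Translational research: the 2025 panel 20/69 = 29.0%, Panel A 46/110 = 41.8% → Panel A
Overall: the 2025 panel 97/216 = 44.9%, Panel A 98/251 = 39.0% → the 2025 panel
Panel A wins each proposal group but the 2025 panel wins overall — the comparison reverses. Panel A's proposals skew toward applied research, which has a lower base rate.

No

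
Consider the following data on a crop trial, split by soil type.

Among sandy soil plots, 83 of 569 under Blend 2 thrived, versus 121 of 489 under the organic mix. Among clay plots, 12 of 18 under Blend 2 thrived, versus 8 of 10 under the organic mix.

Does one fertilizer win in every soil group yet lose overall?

Sandy soil: Blend 2 83/569 = 14.6%, the organic mix 121/489 = 24.7% → the organic mix
Clay: Blend 2 12/18 = 66.7%, the organic mix 8/10 = 80.0% → the organic mix
Overall: Blend 2 95/587 = 16.2%, the organic mix 129/499 = 25.9% → the organic mix
The organic mix wins overall and in every soil group — no reversal.

No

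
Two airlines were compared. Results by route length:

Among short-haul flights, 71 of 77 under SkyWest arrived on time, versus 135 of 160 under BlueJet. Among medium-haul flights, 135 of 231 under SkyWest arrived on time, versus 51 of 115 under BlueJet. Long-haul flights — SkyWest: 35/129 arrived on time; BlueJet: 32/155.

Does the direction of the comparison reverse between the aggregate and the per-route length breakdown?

No

Short-haul: SkyWest 71/77 = 92.2%, BlueJet 135/160 = 84.4% → SkyWest
Medium-haul: SkyWest 135/231 = 58.4%, BlueJet 51/115 = 44.3% → SkyWest
Long-haul: SkyWest 35/129 = 27.1%, BlueJet 32/155 = 20.6% → SkyWest
Overall: SkyWest 241/437 = 55.1%, BlueJet 218/430 = 50.7% → SkyWest
SkyWest wins overall and in every route group — no reversal.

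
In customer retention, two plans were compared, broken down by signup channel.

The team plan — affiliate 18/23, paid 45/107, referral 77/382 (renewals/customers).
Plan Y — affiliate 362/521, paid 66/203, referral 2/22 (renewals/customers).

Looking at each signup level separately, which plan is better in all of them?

Affiliate: the team plan 18/23 = 78.3%, Plan Y 362/521 = 69.5% → the team plan
Paid: the team plan 45/107 = 42.1%, Plan Y 66/203 = 32.5% → the team plan
Referral: the team plan 77/382 = 20.2%, Plan Y 2/22 = 9.1% → the team plan
The team plan has the higher rate in all 3 groups.

the team plan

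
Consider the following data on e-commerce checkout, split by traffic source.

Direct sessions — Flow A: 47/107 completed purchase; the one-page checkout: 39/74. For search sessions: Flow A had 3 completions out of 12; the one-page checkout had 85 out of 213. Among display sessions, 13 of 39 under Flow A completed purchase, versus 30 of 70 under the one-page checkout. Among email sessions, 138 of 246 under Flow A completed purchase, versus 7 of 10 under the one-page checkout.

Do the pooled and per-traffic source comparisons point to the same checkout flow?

No

Direct: Flow A 47/107 = 43.9%, the one-page checkout 39/74 = 52.7% → the one-page checkout
Search: Flow A 3/12 = 25.0%, the one-page checkout 85/213 = 39.9% → the one-page checkout
Display: Flow A 13/39 = 33.3%, the one-page checkout 30/70 = 42.9% → the one-page checkout
Email: Flow A 138/246 = 56.1%, the one-page checkout 7/10 = 70.0% → the one-page checkout
Overall: Flow A 201/404 = 49.8%, the one-page checkout 161/367 = 43.9% → Flow A
The one-page checkout wins each traffic group but Flow A wins overall — the comparison reverses. The one-page checkout's sessions skew toward search, which has a lower base rate.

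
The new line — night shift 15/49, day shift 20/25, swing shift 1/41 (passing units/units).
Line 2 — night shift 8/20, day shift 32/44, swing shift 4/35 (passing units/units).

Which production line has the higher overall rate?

Line 2

Night shift: the new line 15/49 = 30.6%, Line 2 8/20 = 40.0% → Line 2
Day shift: the new line 20/25 = 80.0%, Line 2 32/44 = 72.7% → the new line
Swing shift: the new line 1/41 = 2.4%, Line 2 4/35 = 11.4% → Line 2
Overall: the new line 36/115 = 31.3%, Line 2 44/99 = 44.4% → Line 2
(Neither sweeps every shift group, but Line 2 has the higher pooled rate.)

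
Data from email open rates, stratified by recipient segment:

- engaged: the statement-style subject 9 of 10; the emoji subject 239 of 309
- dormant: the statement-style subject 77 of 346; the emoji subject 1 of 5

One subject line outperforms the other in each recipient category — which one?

the statement-style subject

Engaged: the statement-style subject 9/10 = 90.0%, the emoji subject 239/309 = 77.3% → the statement-style subject
Dormant: the statement-style subject 77/346 = 22.3%, the emoji subject 1/5 = 20.0% → the statement-style subject
The statement-style subject has the higher rate in both groups.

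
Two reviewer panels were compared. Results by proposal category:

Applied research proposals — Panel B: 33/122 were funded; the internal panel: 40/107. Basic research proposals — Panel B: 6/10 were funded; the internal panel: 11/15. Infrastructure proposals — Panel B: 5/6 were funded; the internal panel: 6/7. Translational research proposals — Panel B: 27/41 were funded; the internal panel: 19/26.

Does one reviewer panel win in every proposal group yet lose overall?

No

Applied research: Panel B 33/122 = 27.0%, the internal panel 40/107 = 37.4% → the internal panel
Basic research: Panel B 6/10 = 60.0%, the internal panel 11/15 = 73.3% → the internal panel
Infrastructure: Panel B 5/6 = 83.3%, the internal panel 6/7 = 85.7% → the internal panel
Translational research: Panel B 27/41 = 65.9%, the internal panel 19/26 = 73.1% → the internal panel
Overall: Panel B 71/179 = 39.7%, the internal panel 76/155 = 49.0% → the internal panel
The internal panel wins overall and in every proposal group — no reversal.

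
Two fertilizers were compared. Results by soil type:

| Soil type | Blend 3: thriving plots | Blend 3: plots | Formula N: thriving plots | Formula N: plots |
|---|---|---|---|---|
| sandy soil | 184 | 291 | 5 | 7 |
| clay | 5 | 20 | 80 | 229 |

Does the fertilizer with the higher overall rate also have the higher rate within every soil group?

Sandy soil: Blend 3 184/291 = 63.2%, Formula N 5/7 = 71.4% → Formula N
Clay: Blend 3 5/20 = 25.0%, Formula N 80/229 = 34.9% → Formula N
Overall: Blend 3 189/311 = 60.8%, Formula N 85/236 = 36.0% → Blend 3
Formula N wins each soil group but Blend 3 wins overall — the comparison reverses. Formula N's plots skew toward clay, which has a lower base rate.

No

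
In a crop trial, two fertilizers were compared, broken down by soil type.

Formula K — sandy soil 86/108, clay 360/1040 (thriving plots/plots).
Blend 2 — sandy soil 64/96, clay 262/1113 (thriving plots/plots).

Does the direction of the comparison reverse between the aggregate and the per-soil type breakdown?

No

Sandy soil: Formula K 86/108 = 79.6%, Blend 2 64/96 = 66.7% → Formula K
Clay: Formula K 360/1040 = 34.6%, Blend 2 262/1113 = 23.5% → Formula K
Overall: Formula K 446/1148 = 38.9%, Blend 2 326/1209 = 27.0% → Formula K
Formula K wins overall and in every soil group — no reversal.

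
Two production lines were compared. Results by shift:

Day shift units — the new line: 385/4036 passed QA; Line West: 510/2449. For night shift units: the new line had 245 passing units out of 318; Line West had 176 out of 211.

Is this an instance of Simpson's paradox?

No

Day shift: the new line 385/4036 = 9.5%, Line West 510/2449 = 20.8% → Line West
Night shift: the new line 245/318 = 77.0%, Line West 176/211 = 83.4% → Line West
Overall: the new line 630/4354 = 14.5%, Line West 686/2660 = 25.8% → Line West
Line West wins overall and in every shift group — no reversal.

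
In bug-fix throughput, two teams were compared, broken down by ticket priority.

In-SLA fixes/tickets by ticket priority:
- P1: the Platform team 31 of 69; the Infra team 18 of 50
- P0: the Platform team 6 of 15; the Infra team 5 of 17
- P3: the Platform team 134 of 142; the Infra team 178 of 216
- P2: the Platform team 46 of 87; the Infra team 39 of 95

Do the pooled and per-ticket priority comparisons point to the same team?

P1: the Platform team 31/69 = 44.9%, the Infra team 18/50 = 36.0% → the Platform team
P0: the Platform team 6/15 = 40.0%, the Infra team 5/17 = 29.4% → the Platform team
P3: the Platform team 134/142 = 94.4%, the Infra team 178/216 = 82.4% → the Platform team
P2: the Platform team 46/87 = 52.9%, the Infra team 39/95 = 41.1% → the Platform team
Overall: the Platform team 217/313 = 69.3%, the Infra team 240/378 = 63.5% → the Platform team
The Platform team wins overall and in every ticket group — no reversal.

Yes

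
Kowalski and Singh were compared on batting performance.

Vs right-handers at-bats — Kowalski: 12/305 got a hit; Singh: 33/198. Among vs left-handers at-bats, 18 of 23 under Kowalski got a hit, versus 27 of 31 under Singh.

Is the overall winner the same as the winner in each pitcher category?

Yes

Vs right-handers: Kowalski 12/305 = 3.9%, Singh 33/198 = 16.7% → Singh
Vs left-handers: Kowalski 18/23 = 78.3%, Singh 27/31 = 87.1% → Singh
Overall: Kowalski 30/328 = 9.1%, Singh 60/229 = 26.2% → Singh
Singh wins overall and in every pitcher group — no reversal.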